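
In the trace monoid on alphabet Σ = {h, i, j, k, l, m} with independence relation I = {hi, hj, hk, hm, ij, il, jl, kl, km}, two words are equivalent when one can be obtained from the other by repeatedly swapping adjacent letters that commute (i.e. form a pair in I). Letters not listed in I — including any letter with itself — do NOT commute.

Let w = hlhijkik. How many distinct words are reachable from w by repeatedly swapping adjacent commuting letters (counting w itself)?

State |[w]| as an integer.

112

piece 0:h — minimal
piece 1:l rests on {0:h}
piece 2:h rests on {1:l}
piece 3:i — minimal
piece 4:j — minimal
piece 5:k rests on {3:i, 4:j}
piece 6:i rests on {5:k}
piece 7:k rests on {6:i}
minimal pieces: {0:h, 3:i, 4:j}
ways to finish when only these pieces remain (= sum over removing one remaining piece with nothing left below it):
  1 left: {2}→1  {7}→1
  2 left: {1,2}→1  {2,7}→2  {6,7}→1
  3 left: {0,1,2}→1  {1,2,7}→3  {2,6,7}→3  {5,6,7}→1
  4 left: {0,1,2,7}→4  {1,2,6,7}→6  {2,5,6,7}→4  {3,5,6,7}→1  {4,5,6,7}→1
  5 left: {0,1,2,6,7}→10  {1,2,5,6,7}→10  {2,3,5,6,7}→5  {2,4,5,6,7}→5  {3,4,5,6,7}→2
  6 left: {0,1,2,5,6,7}→20  {1,2,3,5,6,7}→15  {1,2,4,5,6,7}→15  {2,3,4,5,6,7}→12
  placing 0:h first → 42 extensions
  placing 3:i first → 35 extensions
  placing 4:j first → 35 extensions
total linear extensions = 112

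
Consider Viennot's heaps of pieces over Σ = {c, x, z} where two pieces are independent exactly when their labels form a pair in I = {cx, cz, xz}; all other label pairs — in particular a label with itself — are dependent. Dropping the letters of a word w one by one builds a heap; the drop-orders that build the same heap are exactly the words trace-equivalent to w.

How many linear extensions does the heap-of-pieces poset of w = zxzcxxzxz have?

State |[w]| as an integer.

0(z) covers ∅
1(x) covers ∅
2(z) covers 0:z
3(c) covers ∅
4(x) covers 1:x
5(x) covers 4:x
6(z) covers 2:z
7(x) covers 5:x
8(z) covers 6:z
floor of heap: 0:z, 1:x, 3:c
completions by unplaced set U, small U first (add the entries for U minus each lowest piece of U):
  |U|=1: {3}:1  {7}:1  {8}:1
  |U|=2: {3,7}:2  {3,8}:2  {5,7}:1  {6,8}:1  {7,8}:2
  |U|=3: {2,6,8}:1  {3,5,7}:3  {3,6,8}:3  {3,7,8}:6  {4,5,7}:1  {5,7,8}:3  {6,7,8}:3
  |U|=4: {0,2,6,8}:1  {1,4,5,7}:1  {2,3,6,8}:4  {2,6,7,8}:4  {3,4,5,7}:4  {3,5,7,8}:12  {3,6,7,8}:12  {4,5,7,8}:4  {5,6,7,8}:6
  |U|=5: {0,2,3,6,8}:5  {0,2,6,7,8}:5  {1,3,4,5,7}:5  {1,4,5,7,8}:5  {2,3,6,7,8}:20  {2,5,6,7,8}:10  {3,4,5,7,8}:20  {3,5,6,7,8}:30  {4,5,6,7,8}:10
  |U|=6: {0,2,3,6,7,8}:30  {0,2,5,6,7,8}:15  {1,3,4,5,7,8}:30  {1,4,5,6,7,8}:15  {2,3,5,6,7,8}:60  {2,4,5,6,7,8}:20  {3,4,5,6,7,8}:60
  |U|=7: {0,2,3,5,6,7,8}:105  {0,2,4,5,6,7,8}:35  {1,2,4,5,6,7,8}:35  {1,3,4,5,6,7,8}:105  {2,3,4,5,6,7,8}:140
  start at 0(z): 280
  start at 1(x): 280
  start at 3(c): 70
sum over floor = 630

630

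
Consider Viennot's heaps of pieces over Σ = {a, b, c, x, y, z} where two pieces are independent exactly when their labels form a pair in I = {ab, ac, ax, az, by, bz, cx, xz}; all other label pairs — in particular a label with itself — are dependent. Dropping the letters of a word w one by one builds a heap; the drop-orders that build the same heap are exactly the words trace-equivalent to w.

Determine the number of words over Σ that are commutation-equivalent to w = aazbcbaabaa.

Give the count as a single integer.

0(a) covers ∅
1(a) covers 0:a
2(z) covers ∅
3(b) covers ∅
4(c) covers 2:z, 3:b
5(b) covers 4:c
6(a) covers 1:a
7(a) covers 6:a
8(b) covers 5:b
9(a) covers 7:a
10(a) covers 9:a
floor of heap: 0:a, 2:z, 3:b
completions by unplaced set U, small U first (add the entries for U minus each lowest piece of U):
  |U|=1: {8}:1  {10}:1
  |U|=2: {5,8}:1  {8,10}:2  {9,10}:1
  |U|=3: {4,5,8}:1  {5,8,10}:3  {7,9,10}:1  {8,9,10}:3
  |U|=4: {2,4,5,8}:1  {3,4,5,8}:1  {4,5,8,10}:4  {5,8,9,10}:6  {6,7,9,10}:1  {7,8,9,10}:4
  |U|=5: {1,6,7,9,10}:1  {2,3,4,5,8}:2  {2,4,5,8,10}:5  {3,4,5,8,10}:5  {4,5,8,9,10}:10  {5,7,8,9,10}:10  {6,7,8,9,10}:5
  |U|=6: {0,1,6,7,9,10}:1  {1,6,7,8,9,10}:6  {2,3,4,5,8,10}:12  {2,4,5,8,9,10}:15  {3,4,5,8,9,10}:15  {4,5,7,8,9,10}:20  {5,6,7,8,9,10}:15
  |U|=7: {0,1,6,7,8,9,10}:7  {1,5,6,7,8,9,10}:21  {2,3,4,5,8,9,10}:42  {2,4,5,7,8,9,10}:35  {3,4,5,7,8,9,10}:35  {4,5,6,7,8,9,10}:35
  |U|=8: {0,1,5,6,7,8,9,10}:28  {1,4,5,6,7,8,9,10}:56  {2,3,4,5,7,8,9,10}:112  {2,4,5,6,7,8,9,10}:70  {3,4,5,6,7,8,9,10}:70
  |U|=9: {0,1,4,5,6,7,8,9,10}:84  {1,2,4,5,6,7,8,9,10}:126  {1,3,4,5,6,7,8,9,10}:126  {2,3,4,5,6,7,8,9,10}:252
  start at 0(a): 504
  start at 2(z): 210
  start at 3(b): 210
sum over floor = 924

924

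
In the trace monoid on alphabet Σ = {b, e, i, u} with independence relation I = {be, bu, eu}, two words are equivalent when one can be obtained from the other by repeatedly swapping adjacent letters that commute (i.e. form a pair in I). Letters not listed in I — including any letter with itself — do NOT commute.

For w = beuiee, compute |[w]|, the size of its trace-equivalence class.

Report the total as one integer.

6

drop 0:b onto floor
drop 1:e onto floor
drop 2:u onto floor
drop 3:i onto {0:b, 1:e, 2:u}
drop 4:e onto {3:i}
drop 5:e onto {4:e}
ground layer = {0:b, 1:e, 2:u}
drop-orders for the pieces not yet dropped (sum over which currently-grounded one goes next):
  1 to go: {5} 1
  2 to go: {4,5} 1
  3 to go: {3,4,5} 1
  4 to go: {0,3,4,5} 1  {1,3,4,5} 1  {2,3,4,5} 1
  if 0:b drops first: 2 orders
  if 1:e drops first: 2 orders
  if 2:u drops first: 2 orders
heap linearizations: 6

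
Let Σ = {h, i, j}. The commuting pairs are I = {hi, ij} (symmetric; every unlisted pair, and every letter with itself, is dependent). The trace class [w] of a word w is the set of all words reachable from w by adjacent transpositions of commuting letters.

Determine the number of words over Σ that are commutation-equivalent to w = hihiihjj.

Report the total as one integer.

56

piece 0:h — minimal
piece 1:i — minimal
piece 2:h rests on {0:h}
piece 3:i rests on {1:i}
piece 4:i rests on {3:i}
piece 5:h rests on {2:h}
piece 6:j rests on {5:h}
piece 7:j rests on {6:j}
minimal pieces: {0:h, 1:i}
ways to finish when only these pieces remain (= sum over removing one remaining piece with nothing left below it):
  1 left: {4}→1  {7}→1
  2 left: {3,4}→1  {4,7}→2  {6,7}→1
  3 left: {1,3,4}→1  {3,4,7}→3  {4,6,7}→3  {5,6,7}→1
  4 left: {1,3,4,7}→4  {2,5,6,7}→1  {3,4,6,7}→6  {4,5,6,7}→4
  5 left: {0,2,5,6,7}→1  {1,3,4,6,7}→10  {2,4,5,6,7}→5  {3,4,5,6,7}→10
  6 left: {0,2,4,5,6,7}→6  {1,3,4,5,6,7}→20  {2,3,4,5,6,7}→15
  placing 0:h first → 35 extensions
  placing 1:i first → 21 extensions
total linear extensions = 56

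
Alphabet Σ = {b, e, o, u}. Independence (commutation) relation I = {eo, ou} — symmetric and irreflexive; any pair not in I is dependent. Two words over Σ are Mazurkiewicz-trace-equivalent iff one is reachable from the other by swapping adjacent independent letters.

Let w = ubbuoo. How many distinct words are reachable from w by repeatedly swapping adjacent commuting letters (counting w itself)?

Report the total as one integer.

3

piece 0:u — minimal
piece 1:b rests on {0:u}
piece 2:b rests on {1:b}
piece 3:u rests on {2:b}
piece 4:o rests on {2:b}
piece 5:o rests on {4:o}
minimal pieces: {0:u}
ways to finish when only these pieces remain (= sum over removing one remaining piece with nothing left below it):
  1 left: {3}→1  {5}→1
  2 left: {3,5}→2  {4,5}→1
  3 left: {3,4,5}→3
  4 left: {2,3,4,5}→3
  placing 0:u first → 3 extensions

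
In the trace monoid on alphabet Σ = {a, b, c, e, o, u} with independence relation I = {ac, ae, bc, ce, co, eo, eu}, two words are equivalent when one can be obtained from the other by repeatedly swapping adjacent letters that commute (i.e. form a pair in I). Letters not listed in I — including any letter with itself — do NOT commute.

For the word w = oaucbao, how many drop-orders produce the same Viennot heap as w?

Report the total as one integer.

4

#0=o has no predecessor
#1=a depends on [0:o]
#2=u depends on [1:a]
#3=c depends on [2:u]
#4=b depends on [2:u]
#5=a depends on [4:b]
#6=o depends on [5:a]
sources: [0:o]
N(rest) = Σ N(rest − s) over sources s of rest; N(one piece) = 1:
  size 1 → [3]=1  [6]=1
  size 2 → [3,6]=2  [5,6]=1
  size 3 → [3,5,6]=3  [4,5,6]=1
  size 4 → [3,4,5,6]=4
  size 5 → [2,3,4,5,6]=4
  first=0(o) contributes 4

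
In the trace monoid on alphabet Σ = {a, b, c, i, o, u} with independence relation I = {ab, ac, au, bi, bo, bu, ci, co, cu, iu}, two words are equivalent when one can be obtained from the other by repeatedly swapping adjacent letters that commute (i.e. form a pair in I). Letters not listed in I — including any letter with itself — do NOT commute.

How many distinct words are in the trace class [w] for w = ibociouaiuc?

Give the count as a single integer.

990

drop 0:i onto floor
drop 1:b onto floor
drop 2:o onto {0:i}
drop 3:c onto {1:b}
drop 4:i onto {2:o}
drop 5:o onto {4:i}
drop 6:u onto {5:o}
drop 7:a onto {5:o}
drop 8:i onto {7:a}
drop 9:u onto {6:u}
drop 10:c onto {3:c}
ground layer = {0:i, 1:b}
drop-orders for the pieces not yet dropped (sum over which currently-grounded one goes next):
  1 to go: {8} 1  {9} 1  {10} 1
  2 to go: {3,10} 1  {6,9} 1  {7,8} 1  {8,9} 2  {8,10} 2  {9,10} 2
  3 to go: {1,3,10} 1  {3,8,10} 3  {3,9,10} 3  {6,8,9} 3  {6,9,10} 3  {7,8,9} 3  {7,8,10} 3  {8,9,10} 6
  4 to go: {1,3,8,10} 4  {1,3,9,10} 4  {3,6,9,10} 6  {3,7,8,10} 6  {3,8,9,10} 12  {6,7,8,9} 6  {6,8,9,10} 12  {7,8,9,10} 12
  5 to go: {1,3,6,9,10} 10  {1,3,7,8,10} 10  {1,3,8,9,10} 20  {3,6,8,9,10} 30  {3,7,8,9,10} 30  {5,6,7,8,9} 6  {6,7,8,9,10} 30
  6 to go: {1,3,6,8,9,10} 60  {1,3,7,8,9,10} 60  {3,6,7,8,9,10} 90  {4,5,6,7,8,9} 6  {5,6,7,8,9,10} 36
  7 to go: {1,3,6,7,8,9,10} 210  {2,4,5,6,7,8,9} 6  {3,5,6,7,8,9,10} 126  {4,5,6,7,8,9,10} 42
  8 to go: {0,2,4,5,6,7,8,9} 6  {1,3,5,6,7,8,9,10} 336  {2,4,5,6,7,8,9,10} 48  {3,4,5,6,7,8,9,10} 168
  9 to go: {0,2,4,5,6,7,8,9,10} 54  {1,3,4,5,6,7,8,9,10} 504  {2,3,4,5,6,7,8,9,10} 216
  if 0:i drops first: 720 orders
  if 1:b drops first: 270 orders
heap linearizations: 990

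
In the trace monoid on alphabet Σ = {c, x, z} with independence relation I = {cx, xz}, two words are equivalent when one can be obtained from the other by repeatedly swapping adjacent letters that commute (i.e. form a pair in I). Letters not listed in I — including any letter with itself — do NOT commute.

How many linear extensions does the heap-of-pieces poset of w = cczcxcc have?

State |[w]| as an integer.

#0=c has no predecessor
#1=c depends on [0:c]
#2=z depends on [1:c]
#3=c depends on [2:z]
#4=x has no predecessor
#5=c depends on [3:c]
#6=c depends on [5:c]
sources: [0:c, 4:x]
N(rest) = Σ N(rest − s) over sources s of rest; N(one piece) = 1:
  size 1 → [4]=1  [6]=1
  size 2 → [4,6]=2  [5,6]=1
  size 3 → [3,5,6]=1  [4,5,6]=3
  size 4 → [2,3,5,6]=1  [3,4,5,6]=4
  size 5 → [1,2,3,5,6]=1  [2,3,4,5,6]=5
  first=0(c) contributes 6
  first=4(x) contributes 1
|[w]| = 7

7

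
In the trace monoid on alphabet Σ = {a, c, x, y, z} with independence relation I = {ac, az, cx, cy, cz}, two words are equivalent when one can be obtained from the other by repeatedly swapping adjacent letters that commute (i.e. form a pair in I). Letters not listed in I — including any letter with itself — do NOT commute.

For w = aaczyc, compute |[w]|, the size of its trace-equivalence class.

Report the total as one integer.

0(a) covers ∅
1(a) covers 0:a
2(c) covers ∅
3(z) covers ∅
4(y) covers 1:a, 3:z
5(c) covers 2:c
floor of heap: 0:a, 2:c, 3:z
completions by unplaced set U, small U first (add the entries for U minus each lowest piece of U):
  |U|=1: {4}:1  {5}:1
  |U|=2: {1,4}:1  {2,5}:1  {3,4}:1  {4,5}:2
  |U|=3: {0,1,4}:1  {1,3,4}:2  {1,4,5}:3  {2,4,5}:3  {3,4,5}:3
  |U|=4: {0,1,3,4}:3  {0,1,4,5}:4  {1,2,4,5}:6  {1,3,4,5}:8  {2,3,4,5}:6
  start at 0(a): 20
  start at 2(c): 15
  start at 3(z): 10
sum over floor = 45

45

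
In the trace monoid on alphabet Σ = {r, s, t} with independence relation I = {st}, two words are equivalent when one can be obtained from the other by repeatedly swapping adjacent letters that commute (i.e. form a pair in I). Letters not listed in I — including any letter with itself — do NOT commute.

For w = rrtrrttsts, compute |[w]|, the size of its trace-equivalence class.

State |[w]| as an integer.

10

#0=r has no predecessor
#1=r depends on [0:r]
#2=t depends on [1:r]
#3=r depends on [2:t]
#4=r depends on [3:r]
#5=t depends on [4:r]
#6=t depends on [5:t]
#7=s depends on [4:r]
#8=t depends on [6:t]
#9=s depends on [7:s]
sources: [0:r]
N(rest) = Σ N(rest − s) over sources s of rest; N(one piece) = 1:
  size 1 → [8]=1  [9]=1
  size 2 → [6,8]=1  [7,9]=1  [8,9]=2
  size 3 → [5,6,8]=1  [6,8,9]=3  [7,8,9]=3
  size 4 → [5,6,8,9]=4  [6,7,8,9]=6
  size 5 → [5,6,7,8,9]=10
  size 6 → [4,5,6,7,8,9]=10
  size 7 → [3,4,5,6,7,8,9]=10
  size 8 → [2,3,4,5,6,7,8,9]=10
  first=0(r) contributes 10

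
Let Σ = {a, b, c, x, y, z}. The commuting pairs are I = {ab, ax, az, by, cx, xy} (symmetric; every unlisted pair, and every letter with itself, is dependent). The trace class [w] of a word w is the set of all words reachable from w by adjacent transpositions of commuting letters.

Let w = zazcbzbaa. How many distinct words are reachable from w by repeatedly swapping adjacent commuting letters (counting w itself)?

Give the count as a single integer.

30

drop 0:z onto floor
drop 1:a onto floor
drop 2:z onto {0:z}
drop 3:c onto {1:a, 2:z}
drop 4:b onto {3:c}
drop 5:z onto {4:b}
drop 6:b onto {5:z}
drop 7:a onto {3:c}
drop 8:a onto {7:a}
ground layer = {0:z, 1:a}
drop-orders for the pieces not yet dropped (sum over which currently-grounded one goes next):
  1 to go: {6} 1  {8} 1
  2 to go: {5,6} 1  {6,8} 2  {7,8} 1
  3 to go: {4,5,6} 1  {5,6,8} 3  {6,7,8} 3
  4 to go: {4,5,6,8} 4  {5,6,7,8} 6
  5 to go: {4,5,6,7,8} 10
  6 to go: {3,4,5,6,7,8} 10
  7 to go: {1,3,4,5,6,7,8} 10  {2,3,4,5,6,7,8} 10
  if 0:z drops first: 20 orders
  if 1:a drops first: 10 orders
heap linearizations: 30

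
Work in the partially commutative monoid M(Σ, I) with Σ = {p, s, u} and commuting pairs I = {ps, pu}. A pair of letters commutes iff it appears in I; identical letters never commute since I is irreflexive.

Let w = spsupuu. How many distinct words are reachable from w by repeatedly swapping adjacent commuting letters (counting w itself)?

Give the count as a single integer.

0(s) covers ∅
1(p) covers ∅
2(s) covers 0:s
3(u) covers 2:s
4(p) covers 1:p
5(u) covers 3:u
6(u) covers 5:u
floor of heap: 0:s, 1:p
completions by unplaced set U, small U first (add the entries for U minus each lowest piece of U):
  |U|=1: {4}:1  {6}:1
  |U|=2: {1,4}:1  {4,6}:2  {5,6}:1
  |U|=3: {1,4,6}:3  {3,5,6}:1  {4,5,6}:3
  |U|=4: {1,4,5,6}:6  {2,3,5,6}:1  {3,4,5,6}:4
  |U|=5: {0,2,3,5,6}:1  {1,3,4,5,6}:10  {2,3,4,5,6}:5
  start at 0(s): 15
  start at 1(p): 6
sum over floor = 21

21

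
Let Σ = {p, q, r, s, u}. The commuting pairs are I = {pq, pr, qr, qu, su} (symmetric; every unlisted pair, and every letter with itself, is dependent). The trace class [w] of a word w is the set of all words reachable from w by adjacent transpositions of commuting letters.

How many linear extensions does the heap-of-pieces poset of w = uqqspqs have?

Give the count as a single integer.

9

drop 0:u onto floor
drop 1:q onto floor
drop 2:q onto {1:q}
drop 3:s onto {2:q}
drop 4:p onto {0:u, 3:s}
drop 5:q onto {3:s}
drop 6:s onto {4:p, 5:q}
ground layer = {0:u, 1:q}
drop-orders for the pieces not yet dropped (sum over which currently-grounded one goes next):
  1 to go: {6} 1
  2 to go: {4,6} 1  {5,6} 1
  3 to go: {0,4,6} 1  {4,5,6} 2
  4 to go: {0,4,5,6} 3  {3,4,5,6} 2
  5 to go: {0,3,4,5,6} 5  {2,3,4,5,6} 2
  if 0:u drops first: 2 orders
  if 1:q drops first: 7 orders
heap linearizations: 9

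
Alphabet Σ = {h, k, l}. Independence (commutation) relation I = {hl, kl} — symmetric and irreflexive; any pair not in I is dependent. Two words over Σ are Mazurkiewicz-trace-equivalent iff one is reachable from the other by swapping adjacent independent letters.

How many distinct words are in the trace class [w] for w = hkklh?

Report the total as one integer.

5

#0=h has no predecessor
#1=k depends on [0:h]
#2=k depends on [1:k]
#3=l has no predecessor
#4=h depends on [2:k]
sources: [0:h, 3:l]
N(rest) = Σ N(rest − s) over sources s of rest; N(one piece) = 1:
  size 1 → [3]=1  [4]=1
  size 2 → [2,4]=1  [3,4]=2
  size 3 → [1,2,4]=1  [2,3,4]=3
  first=0(h) contributes 4
  first=3(l) contributes 1
|[w]| = 5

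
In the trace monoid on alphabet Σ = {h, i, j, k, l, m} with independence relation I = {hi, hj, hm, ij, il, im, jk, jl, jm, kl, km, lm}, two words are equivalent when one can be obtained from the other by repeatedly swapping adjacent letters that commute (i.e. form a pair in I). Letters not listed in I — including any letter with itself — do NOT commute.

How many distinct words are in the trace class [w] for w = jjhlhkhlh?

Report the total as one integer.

drop 0:j onto floor
drop 1:j onto {0:j}
drop 2:h onto floor
drop 3:l onto {2:h}
drop 4:h onto {3:l}
drop 5:k onto {4:h}
drop 6:h onto {5:k}
drop 7:l onto {6:h}
drop 8:h onto {7:l}
ground layer = {0:j, 2:h}
drop-orders for the pieces not yet dropped (sum over which currently-grounded one goes next):
  1 to go: {1} 1  {8} 1
  2 to go: {0,1} 1  {1,8} 2  {7,8} 1
  3 to go: {0,1,8} 3  {1,7,8} 3  {6,7,8} 1
  4 to go: {0,1,7,8} 6  {1,6,7,8} 4  {5,6,7,8} 1
  5 to go: {0,1,6,7,8} 10  {1,5,6,7,8} 5  {4,5,6,7,8} 1
  6 to go: {0,1,5,6,7,8} 15  {1,4,5,6,7,8} 6  {3,4,5,6,7,8} 1
  7 to go: {0,1,4,5,6,7,8} 21  {1,3,4,5,6,7,8} 7  {2,3,4,5,6,7,8} 1
  if 0:j drops first: 8 orders
  if 2:h drops first: 28 orders
heap linearizations: 36

36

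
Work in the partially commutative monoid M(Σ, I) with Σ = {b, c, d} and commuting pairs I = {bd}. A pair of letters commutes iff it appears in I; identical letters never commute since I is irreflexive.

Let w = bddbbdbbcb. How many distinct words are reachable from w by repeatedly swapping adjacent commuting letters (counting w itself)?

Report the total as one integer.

#0=b has no predecessor
#1=d has no predecessor
#2=d depends on [1:d]
#3=b depends on [0:b]
#4=b depends on [3:b]
#5=d depends on [2:d]
#6=b depends on [4:b]
#7=b depends on [6:b]
#8=c depends on [5:d, 7:b]
#9=b depends on [8:c]
sources: [0:b, 1:d]
N(rest) = Σ N(rest − s) over sources s of rest; N(one piece) = 1:
  size 1 → [9]=1
  size 2 → [8,9]=1
  size 3 → [5,8,9]=1  [7,8,9]=1
  size 4 → [2,5,8,9]=1  [5,7,8,9]=2  [6,7,8,9]=1
  size 5 → [1,2,5,8,9]=1  [2,5,7,8,9]=3  [4,6,7,8,9]=1  [5,6,7,8,9]=3
  size 6 → [1,2,5,7,8,9]=4  [2,5,6,7,8,9]=6  [3,4,6,7,8,9]=1  [4,5,6,7,8,9]=4
  size 7 → [0,3,4,6,7,8,9]=1  [1,2,5,6,7,8,9]=10  [2,4,5,6,7,8,9]=10  [3,4,5,6,7,8,9]=5
  size 8 → [0,3,4,5,6,7,8,9]=6  [1,2,4,5,6,7,8,9]=20  [2,3,4,5,6,7,8,9]=15
  first=0(b) contributes 35
  first=1(d) contributes 21
|[w]| = 56

56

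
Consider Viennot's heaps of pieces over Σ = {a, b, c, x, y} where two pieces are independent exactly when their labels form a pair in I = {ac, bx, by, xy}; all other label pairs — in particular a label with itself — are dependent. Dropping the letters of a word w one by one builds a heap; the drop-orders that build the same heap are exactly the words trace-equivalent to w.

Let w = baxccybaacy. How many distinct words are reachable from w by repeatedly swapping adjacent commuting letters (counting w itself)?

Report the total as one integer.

drop 0:b onto floor
drop 1:a onto {0:b}
drop 2:x onto {1:a}
drop 3:c onto {2:x}
drop 4:c onto {3:c}
drop 5:y onto {4:c}
drop 6:b onto {4:c}
drop 7:a onto {5:y, 6:b}
drop 8:a onto {7:a}
drop 9:c onto {5:y, 6:b}
drop 10:y onto {8:a, 9:c}
ground layer = {0:b}
drop-orders for the pieces not yet dropped (sum over which currently-grounded one goes next):
  1 to go: {10} 1
  2 to go: {8,10} 1  {9,10} 1
  3 to go: {7,8,10} 1  {8,9,10} 2
  4 to go: {7,8,9,10} 3
  5 to go: {5,7,8,9,10} 3  {6,7,8,9,10} 3
  6 to go: {5,6,7,8,9,10} 6
  7 to go: {4,5,6,7,8,9,10} 6
  8 to go: {3,4,5,6,7,8,9,10} 6
  9 to go: {2,3,4,5,6,7,8,9,10} 6
  if 0:b drops first: 6 orders

6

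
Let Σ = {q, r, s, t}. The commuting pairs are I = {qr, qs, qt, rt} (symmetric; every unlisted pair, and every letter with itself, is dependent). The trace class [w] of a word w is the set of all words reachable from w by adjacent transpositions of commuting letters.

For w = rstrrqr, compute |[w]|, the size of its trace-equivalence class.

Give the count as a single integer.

0(r) covers ∅
1(s) covers 0:r
2(t) covers 1:s
3(r) covers 1:s
4(r) covers 3:r
5(q) covers ∅
6(r) covers 4:r
floor of heap: 0:r, 5:q
completions by unplaced set U, small U first (add the entries for U minus each lowest piece of U):
  |U|=1: {2}:1  {5}:1  {6}:1
  |U|=2: {2,5}:2  {2,6}:2  {4,6}:1  {5,6}:2
  |U|=3: {2,4,6}:3  {2,5,6}:6  {3,4,6}:1  {4,5,6}:3
  |U|=4: {2,3,4,6}:4  {2,4,5,6}:12  {3,4,5,6}:4
  |U|=5: {1,2,3,4,6}:4  {2,3,4,5,6}:20
  start at 0(r): 24
  start at 5(q): 4
sum over floor = 28

28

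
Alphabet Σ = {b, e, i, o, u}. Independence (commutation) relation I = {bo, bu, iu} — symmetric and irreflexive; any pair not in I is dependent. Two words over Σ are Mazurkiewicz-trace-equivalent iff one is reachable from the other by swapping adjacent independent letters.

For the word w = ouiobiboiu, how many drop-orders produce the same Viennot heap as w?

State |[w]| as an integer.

25

drop 0:o onto floor
drop 1:u onto {0:o}
drop 2:i onto {0:o}
drop 3:o onto {1:u, 2:i}
drop 4:b onto {2:i}
drop 5:i onto {3:o, 4:b}
drop 6:b onto {5:i}
drop 7:o onto {5:i}
drop 8:i onto {6:b, 7:o}
drop 9:u onto {7:o}
ground layer = {0:o}
drop-orders for the pieces not yet dropped (sum over which currently-grounded one goes next):
  1 to go: {8} 1  {9} 1
  2 to go: {6,8} 1  {8,9} 2
  3 to go: {6,8,9} 3  {7,8,9} 2
  4 to go: {6,7,8,9} 5
  5 to go: {5,6,7,8,9} 5
  6 to go: {3,5,6,7,8,9} 5  {4,5,6,7,8,9} 5
  7 to go: {1,3,5,6,7,8,9} 5  {3,4,5,6,7,8,9} 10
  8 to go: {1,3,4,5,6,7,8,9} 15  {2,3,4,5,6,7,8,9} 10
  if 0:o drops first: 25 orders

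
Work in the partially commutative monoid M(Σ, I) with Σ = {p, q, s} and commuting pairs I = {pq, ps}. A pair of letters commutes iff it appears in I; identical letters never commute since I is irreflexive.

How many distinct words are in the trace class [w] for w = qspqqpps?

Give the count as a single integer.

56

drop 0:q onto floor
drop 1:s onto {0:q}
drop 2:p onto floor
drop 3:q onto {1:s}
drop 4:q onto {3:q}
drop 5:p onto {2:p}
drop 6:p onto {5:p}
drop 7:s onto {4:q}
ground layer = {0:q, 2:p}
drop-orders for the pieces not yet dropped (sum over which currently-grounded one goes next):
  1 to go: {6} 1  {7} 1
  2 to go: {4,7} 1  {5,6} 1  {6,7} 2
  3 to go: {2,5,6} 1  {3,4,7} 1  {4,6,7} 3  {5,6,7} 3
  4 to go: {1,3,4,7} 1  {2,5,6,7} 4  {3,4,6,7} 4  {4,5,6,7} 6
  5 to go: {0,1,3,4,7} 1  {1,3,4,6,7} 5  {2,4,5,6,7} 10  {3,4,5,6,7} 10
  6 to go: {0,1,3,4,6,7} 6  {1,3,4,5,6,7} 15  {2,3,4,5,6,7} 20
  if 0:q drops first: 35 orders
  if 2:p drops first: 21 orders
heap linearizations: 56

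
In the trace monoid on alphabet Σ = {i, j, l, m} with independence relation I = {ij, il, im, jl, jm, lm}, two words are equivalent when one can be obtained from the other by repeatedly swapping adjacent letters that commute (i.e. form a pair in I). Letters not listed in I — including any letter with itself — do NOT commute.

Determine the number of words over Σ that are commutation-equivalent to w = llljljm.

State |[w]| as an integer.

105

drop 0:l onto floor
drop 1:l onto {0:l}
drop 2:l onto {1:l}
drop 3:j onto floor
drop 4:l onto {2:l}
drop 5:j onto {3:j}
drop 6:m onto floor
ground layer = {0:l, 3:j, 6:m}
drop-orders for the pieces not yet dropped (sum over which currently-grounded one goes next):
  1 to go: {4} 1  {5} 1  {6} 1
  2 to go: {2,4} 1  {3,5} 1  {4,5} 2  {4,6} 2  {5,6} 2
  3 to go: {1,2,4} 1  {2,4,5} 3  {2,4,6} 3  {3,4,5} 3  {3,5,6} 3  {4,5,6} 6
  4 to go: {0,1,2,4} 1  {1,2,4,5} 4  {1,2,4,6} 4  {2,3,4,5} 6  {2,4,5,6} 12  {3,4,5,6} 12
  5 to go: {0,1,2,4,5} 5  {0,1,2,4,6} 5  {1,2,3,4,5} 10  {1,2,4,5,6} 20  {2,3,4,5,6} 30
  if 0:l drops first: 60 orders
  if 3:j drops first: 30 orders
  if 6:m drops first: 15 orders
heap linearizations: 105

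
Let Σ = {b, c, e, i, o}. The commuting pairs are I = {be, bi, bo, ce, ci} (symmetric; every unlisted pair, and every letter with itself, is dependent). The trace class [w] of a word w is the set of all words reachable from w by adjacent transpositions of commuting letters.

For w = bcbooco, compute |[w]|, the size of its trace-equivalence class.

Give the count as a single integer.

3

0(b) covers ∅
1(c) covers 0:b
2(b) covers 1:c
3(o) covers 1:c
4(o) covers 3:o
5(c) covers 2:b, 4:o
6(o) covers 5:c
floor of heap: 0:b
completions by unplaced set U, small U first (add the entries for U minus each lowest piece of U):
  |U|=1: {6}:1
  |U|=2: {5,6}:1
  |U|=3: {2,5,6}:1  {4,5,6}:1
  |U|=4: {2,4,5,6}:2  {3,4,5,6}:1
  |U|=5: {2,3,4,5,6}:3
  start at 0(b): 3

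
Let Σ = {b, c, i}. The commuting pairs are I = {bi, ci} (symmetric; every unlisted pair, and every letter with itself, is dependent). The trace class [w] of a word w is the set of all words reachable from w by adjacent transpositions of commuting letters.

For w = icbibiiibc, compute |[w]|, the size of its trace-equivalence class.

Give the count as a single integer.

piece 0:i — minimal
piece 1:c — minimal
piece 2:b rests on {1:c}
piece 3:i rests on {0:i}
piece 4:b rests on {2:b}
piece 5:i rests on {3:i}
piece 6:i rests on {5:i}
piece 7:i rests on {6:i}
piece 8:b rests on {4:b}
piece 9:c rests on {8:b}
minimal pieces: {0:i, 1:c}
ways to finish when only these pieces remain (= sum over removing one remaining piece with nothing left below it):
  1 left: {7}→1  {9}→1
  2 left: {6,7}→1  {7,9}→2  {8,9}→1
  3 left: {4,8,9}→1  {5,6,7}→1  {6,7,9}→3  {7,8,9}→3
  4 left: {2,4,8,9}→1  {3,5,6,7}→1  {4,7,8,9}→4  {5,6,7,9}→4  {6,7,8,9}→6
  5 left: {0,3,5,6,7}→1  {1,2,4,8,9}→1  {2,4,7,8,9}→5  {3,5,6,7,9}→5  {4,6,7,8,9}→10  {5,6,7,8,9}→10
  6 left: {0,3,5,6,7,9}→6  {1,2,4,7,8,9}→6  {2,4,6,7,8,9}→15  {3,5,6,7,8,9}→15  {4,5,6,7,8,9}→20
  7 left: {0,3,5,6,7,8,9}→21  {1,2,4,6,7,8,9}→21  {2,4,5,6,7,8,9}→35  {3,4,5,6,7,8,9}→35
  8 left: {0,3,4,5,6,7,8,9}→56  {1,2,4,5,6,7,8,9}→56  {2,3,4,5,6,7,8,9}→70
  placing 0:i first → 126 extensions
  placing 1:c first → 126 extensions
total linear extensions = 252

252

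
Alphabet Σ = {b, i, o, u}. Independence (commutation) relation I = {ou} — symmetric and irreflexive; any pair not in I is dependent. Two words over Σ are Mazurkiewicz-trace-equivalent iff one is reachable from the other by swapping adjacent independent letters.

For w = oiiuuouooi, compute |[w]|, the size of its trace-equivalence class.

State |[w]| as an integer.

20

0(o) covers ∅
1(i) covers 0:o
2(i) covers 1:i
3(u) covers 2:i
4(u) covers 3:u
5(o) covers 2:i
6(u) covers 4:u
7(o) covers 5:o
8(o) covers 7:o
9(i) covers 6:u, 8:o
floor of heap: 0:o
completions by unplaced set U, small U first (add the entries for U minus each lowest piece of U):
  |U|=1: {9}:1
  |U|=2: {6,9}:1  {8,9}:1
  |U|=3: {4,6,9}:1  {6,8,9}:2  {7,8,9}:1
  |U|=4: {3,4,6,9}:1  {4,6,8,9}:3  {5,7,8,9}:1  {6,7,8,9}:3
  |U|=5: {3,4,6,8,9}:4  {4,6,7,8,9}:6  {5,6,7,8,9}:4
  |U|=6: {3,4,6,7,8,9}:10  {4,5,6,7,8,9}:10
  |U|=7: {3,4,5,6,7,8,9}:20
  |U|=8: {2,3,4,5,6,7,8,9}:20
  start at 0(o): 20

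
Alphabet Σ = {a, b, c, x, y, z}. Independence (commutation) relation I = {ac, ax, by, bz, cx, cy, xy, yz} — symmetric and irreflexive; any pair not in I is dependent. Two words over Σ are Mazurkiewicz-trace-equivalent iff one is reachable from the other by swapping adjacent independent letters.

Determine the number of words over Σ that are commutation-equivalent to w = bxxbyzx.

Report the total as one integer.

piece 0:b — minimal
piece 1:x rests on {0:b}
piece 2:x rests on {1:x}
piece 3:b rests on {2:x}
piece 4:y — minimal
piece 5:z rests on {2:x}
piece 6:x rests on {3:b, 5:z}
minimal pieces: {0:b, 4:y}
ways to finish when only these pieces remain (= sum over removing one remaining piece with nothing left below it):
  1 left: {4}→1  {6}→1
  2 left: {3,6}→1  {4,6}→2  {5,6}→1
  3 left: {3,4,6}→3  {3,5,6}→2  {4,5,6}→3
  4 left: {2,3,5,6}→2  {3,4,5,6}→8
  5 left: {1,2,3,5,6}→2  {2,3,4,5,6}→10
  placing 0:b first → 12 extensions
  placing 4:y first → 2 extensions
total linear extensions = 14

14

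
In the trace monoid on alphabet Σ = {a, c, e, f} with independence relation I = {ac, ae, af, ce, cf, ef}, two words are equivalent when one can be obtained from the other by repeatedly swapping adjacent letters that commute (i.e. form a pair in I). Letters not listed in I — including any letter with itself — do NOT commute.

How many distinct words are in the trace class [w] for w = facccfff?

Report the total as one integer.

0(f) covers ∅
1(a) covers ∅
2(c) covers ∅
3(c) covers 2:c
4(c) covers 3:c
5(f) covers 0:f
6(f) covers 5:f
7(f) covers 6:f
floor of heap: 0:f, 1:a, 2:c
completions by unplaced set U, small U first (add the entries for U minus each lowest piece of U):
  |U|=1: {1}:1  {4}:1  {7}:1
  |U|=2: {1,4}:2  {1,7}:2  {3,4}:1  {4,7}:2  {6,7}:1
  |U|=3: {1,3,4}:3  {1,4,7}:6  {1,6,7}:3  {2,3,4}:1  {3,4,7}:3  {4,6,7}:3  {5,6,7}:1
  |U|=4: {0,5,6,7}:1  {1,2,3,4}:4  {1,3,4,7}:12  {1,4,6,7}:12  {1,5,6,7}:4  {2,3,4,7}:4  {3,4,6,7}:6  {4,5,6,7}:4
  |U|=5: {0,1,5,6,7}:5  {0,4,5,6,7}:5  {1,2,3,4,7}:20  {1,3,4,6,7}:30  {1,4,5,6,7}:20  {2,3,4,6,7}:10  {3,4,5,6,7}:10
  |U|=6: {0,1,4,5,6,7}:30  {0,3,4,5,6,7}:15  {1,2,3,4,6,7}:60  {1,3,4,5,6,7}:60  {2,3,4,5,6,7}:20
  start at 0(f): 140
  start at 1(a): 35
  start at 2(c): 105
sum over floor = 280

280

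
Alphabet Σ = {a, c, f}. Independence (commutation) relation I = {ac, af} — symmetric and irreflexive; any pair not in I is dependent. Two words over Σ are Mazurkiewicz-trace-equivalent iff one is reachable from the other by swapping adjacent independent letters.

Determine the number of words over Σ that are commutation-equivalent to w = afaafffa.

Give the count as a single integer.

70

drop 0:a onto floor
drop 1:f onto floor
drop 2:a onto {0:a}
drop 3:a onto {2:a}
drop 4:f onto {1:f}
drop 5:f onto {4:f}
drop 6:f onto {5:f}
drop 7:a onto {3:a}
ground layer = {0:a, 1:f}
drop-orders for the pieces not yet dropped (sum over which currently-grounded one goes next):
  1 to go: {6} 1  {7} 1
  2 to go: {3,7} 1  {5,6} 1  {6,7} 2
  3 to go: {2,3,7} 1  {3,6,7} 3  {4,5,6} 1  {5,6,7} 3
  4 to go: {0,2,3,7} 1  {1,4,5,6} 1  {2,3,6,7} 4  {3,5,6,7} 6  {4,5,6,7} 4
  5 to go: {0,2,3,6,7} 5  {1,4,5,6,7} 5  {2,3,5,6,7} 10  {3,4,5,6,7} 10
  6 to go: {0,2,3,5,6,7} 15  {1,3,4,5,6,7} 15  {2,3,4,5,6,7} 20
  if 0:a drops first: 35 orders
  if 1:f drops first: 35 orders
heap linearizations: 70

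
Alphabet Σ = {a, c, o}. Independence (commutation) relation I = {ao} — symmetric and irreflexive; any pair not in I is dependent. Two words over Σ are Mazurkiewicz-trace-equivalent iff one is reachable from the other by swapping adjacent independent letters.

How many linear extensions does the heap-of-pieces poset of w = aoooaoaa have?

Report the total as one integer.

drop 0:a onto floor
drop 1:o onto floor
drop 2:o onto {1:o}
drop 3:o onto {2:o}
drop 4:a onto {0:a}
drop 5:o onto {3:o}
drop 6:a onto {4:a}
drop 7:a onto {6:a}
ground layer = {0:a, 1:o}
drop-orders for the pieces not yet dropped (sum over which currently-grounded one goes next):
  1 to go: {5} 1  {7} 1
  2 to go: {3,5} 1  {5,7} 2  {6,7} 1
  3 to go: {2,3,5} 1  {3,5,7} 3  {4,6,7} 1  {5,6,7} 3
  4 to go: {0,4,6,7} 1  {1,2,3,5} 1  {2,3,5,7} 4  {3,5,6,7} 6  {4,5,6,7} 4
  5 to go: {0,4,5,6,7} 5  {1,2,3,5,7} 5  {2,3,5,6,7} 10  {3,4,5,6,7} 10
  6 to go: {0,3,4,5,6,7} 15  {1,2,3,5,6,7} 15  {2,3,4,5,6,7} 20
  if 0:a drops first: 35 orders
  if 1:o drops first: 35 orders
heap linearizations: 70

70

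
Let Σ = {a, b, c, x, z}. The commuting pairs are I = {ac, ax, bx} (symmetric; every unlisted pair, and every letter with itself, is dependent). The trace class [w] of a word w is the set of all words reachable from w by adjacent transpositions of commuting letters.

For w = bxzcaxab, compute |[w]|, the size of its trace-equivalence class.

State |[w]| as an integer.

0(b) covers ∅
1(x) covers ∅
2(z) covers 0:b, 1:x
3(c) covers 2:z
4(a) covers 2:z
5(x) covers 3:c
6(a) covers 4:a
7(b) covers 3:c, 6:a
floor of heap: 0:b, 1:x
completions by unplaced set U, small U first (add the entries for U minus each lowest piece of U):
  |U|=1: {5}:1  {7}:1
  |U|=2: {5,7}:2  {6,7}:1
  |U|=3: {3,5,7}:2  {4,6,7}:1  {5,6,7}:3
  |U|=4: {3,5,6,7}:5  {4,5,6,7}:4
  |U|=5: {3,4,5,6,7}:9
  |U|=6: {2,3,4,5,6,7}:9
  start at 0(b): 9
  start at 1(x): 9
sum over floor = 18

18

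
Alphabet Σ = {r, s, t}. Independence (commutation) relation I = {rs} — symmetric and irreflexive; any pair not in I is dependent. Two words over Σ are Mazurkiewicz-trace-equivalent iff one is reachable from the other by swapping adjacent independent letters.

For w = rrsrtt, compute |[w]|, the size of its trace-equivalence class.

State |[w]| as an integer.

4

piece 0:r — minimal
piece 1:r rests on {0:r}
piece 2:s — minimal
piece 3:r rests on {1:r}
piece 4:t rests on {2:s, 3:r}
piece 5:t rests on {4:t}
minimal pieces: {0:r, 2:s}
ways to finish when only these pieces remain (= sum over removing one remaining piece with nothing left below it):
  1 left: {5}→1
  2 left: {4,5}→1
  3 left: {2,4,5}→1  {3,4,5}→1
  4 left: {1,3,4,5}→1  {2,3,4,5}→2
  placing 0:r first → 3 extensions
  placing 2:s first → 1 extensions
total linear extensions = 4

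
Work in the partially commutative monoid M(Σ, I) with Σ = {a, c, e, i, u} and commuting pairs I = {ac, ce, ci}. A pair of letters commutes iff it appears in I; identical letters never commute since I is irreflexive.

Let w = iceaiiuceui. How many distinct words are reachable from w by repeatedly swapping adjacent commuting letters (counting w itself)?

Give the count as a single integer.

0(i) covers ∅
1(c) covers ∅
2(e) covers 0:i
3(a) covers 2:e
4(i) covers 3:a
5(i) covers 4:i
6(u) covers 1:c, 5:i
7(c) covers 6:u
8(e) covers 6:u
9(u) covers 7:c, 8:e
10(i) covers 9:u
floor of heap: 0:i, 1:c
completions by unplaced set U, small U first (add the entries for U minus each lowest piece of U):
  |U|=1: {10}:1
  |U|=2: {9,10}:1
  |U|=3: {7,9,10}:1  {8,9,10}:1
  |U|=4: {7,8,9,10}:2
  |U|=5: {6,7,8,9,10}:2
  |U|=6: {1,6,7,8,9,10}:2  {5,6,7,8,9,10}:2
  |U|=7: {1,5,6,7,8,9,10}:4  {4,5,6,7,8,9,10}:2
  |U|=8: {1,4,5,6,7,8,9,10}:6  {3,4,5,6,7,8,9,10}:2
  |U|=9: {1,3,4,5,6,7,8,9,10}:8  {2,3,4,5,6,7,8,9,10}:2
  start at 0(i): 10
  start at 1(c): 2
sum over floor = 12

12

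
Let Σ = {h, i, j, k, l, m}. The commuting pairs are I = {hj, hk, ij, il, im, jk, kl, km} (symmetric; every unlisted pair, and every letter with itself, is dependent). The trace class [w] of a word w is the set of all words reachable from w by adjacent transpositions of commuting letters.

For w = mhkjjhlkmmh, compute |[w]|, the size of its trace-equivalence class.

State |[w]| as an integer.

#0=m has no predecessor
#1=h depends on [0:m]
#2=k has no predecessor
#3=j depends on [0:m]
#4=j depends on [3:j]
#5=h depends on [1:h]
#6=l depends on [4:j, 5:h]
#7=k depends on [2:k]
#8=m depends on [6:l]
#9=m depends on [8:m]
#10=h depends on [9:m]
sources: [0:m, 2:k]
N(rest) = Σ N(rest − s) over sources s of rest; N(one piece) = 1:
  size 1 → [7]=1  [10]=1
  size 2 → [2,7]=1  [7,10]=2  [9,10]=1
  size 3 → [2,7,10]=3  [7,9,10]=3  [8,9,10]=1
  size 4 → [2,7,9,10]=6  [6,8,9,10]=1  [7,8,9,10]=4
  size 5 → [2,7,8,9,10]=10  [4,6,8,9,10]=1  [5,6,8,9,10]=1  [6,7,8,9,10]=5
  size 6 → [1,5,6,8,9,10]=1  [2,6,7,8,9,10]=15  [3,4,6,8,9,10]=1  [4,5,6,8,9,10]=2  [4,6,7,8,9,10]=6  [5,6,7,8,9,10]=6
  size 7 → [1,4,5,6,8,9,10]=3  [1,5,6,7,8,9,10]=7  [2,4,6,7,8,9,10]=21  [2,5,6,7,8,9,10]=21  [3,4,5,6,8,9,10]=3  [3,4,6,7,8,9,10]=7  [4,5,6,7,8,9,10]=14
  size 8 → [1,2,5,6,7,8,9,10]=28  [1,3,4,5,6,8,9,10]=6  [1,4,5,6,7,8,9,10]=24  [2,3,4,6,7,8,9,10]=28  [2,4,5,6,7,8,9,10]=56  [3,4,5,6,7,8,9,10]=24
  size 9 → [0,1,3,4,5,6,8,9,10]=6  [1,2,4,5,6,7,8,9,10]=108  [1,3,4,5,6,7,8,9,10]=54  [2,3,4,5,6,7,8,9,10]=108
  first=0(m) contributes 270
  first=2(k) contributes 60
|[w]| = 330

330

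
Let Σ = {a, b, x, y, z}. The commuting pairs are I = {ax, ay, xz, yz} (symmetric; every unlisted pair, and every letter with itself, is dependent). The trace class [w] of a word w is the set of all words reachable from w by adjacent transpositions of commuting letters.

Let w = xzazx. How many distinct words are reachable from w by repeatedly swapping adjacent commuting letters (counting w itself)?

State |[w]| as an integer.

drop 0:x onto floor
drop 1:z onto floor
drop 2:a onto {1:z}
drop 3:z onto {2:a}
drop 4:x onto {0:x}
ground layer = {0:x, 1:z}
drop-orders for the pieces not yet dropped (sum over which currently-grounded one goes next):
  1 to go: {3} 1  {4} 1
  2 to go: {0,4} 1  {2,3} 1  {3,4} 2
  3 to go: {0,3,4} 3  {1,2,3} 1  {2,3,4} 3
  if 0:x drops first: 4 orders
  if 1:z drops first: 6 orders
heap linearizations: 10

10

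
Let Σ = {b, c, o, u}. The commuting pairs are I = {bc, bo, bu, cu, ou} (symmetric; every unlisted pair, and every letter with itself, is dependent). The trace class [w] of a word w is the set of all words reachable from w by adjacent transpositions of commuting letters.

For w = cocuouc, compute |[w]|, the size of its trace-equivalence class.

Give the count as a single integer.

piece 0:c — minimal
piece 1:o rests on {0:c}
piece 2:c rests on {1:o}
piece 3:u — minimal
piece 4:o rests on {2:c}
piece 5:u rests on {3:u}
piece 6:c rests on {4:o}
minimal pieces: {0:c, 3:u}
ways to finish when only these pieces remain (= sum over removing one remaining piece with nothing left below it):
  1 left: {5}→1  {6}→1
  2 left: {3,5}→1  {4,6}→1  {5,6}→2
  3 left: {2,4,6}→1  {3,5,6}→3  {4,5,6}→3
  4 left: {1,2,4,6}→1  {2,4,5,6}→4  {3,4,5,6}→6
  5 left: {0,1,2,4,6}→1  {1,2,4,5,6}→5  {2,3,4,5,6}→10
  placing 0:c first → 15 extensions
  placing 3:u first → 6 extensions
total linear extensions = 21

21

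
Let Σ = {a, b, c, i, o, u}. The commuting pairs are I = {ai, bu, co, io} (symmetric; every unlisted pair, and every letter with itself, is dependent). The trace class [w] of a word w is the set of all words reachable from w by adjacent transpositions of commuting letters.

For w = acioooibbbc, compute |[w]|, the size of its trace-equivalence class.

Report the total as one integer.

20

#0=a has no predecessor
#1=c depends on [0:a]
#2=i depends on [1:c]
#3=o depends on [0:a]
#4=o depends on [3:o]
#5=o depends on [4:o]
#6=i depends on [2:i]
#7=b depends on [5:o, 6:i]
#8=b depends on [7:b]
#9=b depends on [8:b]
#10=c depends on [9:b]
sources: [0:a]
N(rest) = Σ N(rest − s) over sources s of rest; N(one piece) = 1:
  size 1 → [10]=1
  size 2 → [9,10]=1
  size 3 → [8,9,10]=1
  size 4 → [7,8,9,10]=1
  size 5 → [5,7,8,9,10]=1  [6,7,8,9,10]=1
  size 6 → [2,6,7,8,9,10]=1  [4,5,7,8,9,10]=1  [5,6,7,8,9,10]=2
  size 7 → [1,2,6,7,8,9,10]=1  [2,5,6,7,8,9,10]=3  [3,4,5,7,8,9,10]=1  [4,5,6,7,8,9,10]=3
  size 8 → [1,2,5,6,7,8,9,10]=4  [2,4,5,6,7,8,9,10]=6  [3,4,5,6,7,8,9,10]=4
  size 9 → [1,2,4,5,6,7,8,9,10]=10  [2,3,4,5,6,7,8,9,10]=10
  first=0(a) contributes 20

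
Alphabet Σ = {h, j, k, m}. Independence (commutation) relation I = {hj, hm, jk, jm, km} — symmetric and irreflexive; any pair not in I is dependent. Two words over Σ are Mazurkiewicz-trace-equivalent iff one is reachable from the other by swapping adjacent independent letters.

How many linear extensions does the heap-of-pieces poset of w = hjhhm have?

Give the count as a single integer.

20

piece 0:h — minimal
piece 1:j — minimal
piece 2:h rests on {0:h}
piece 3:h rests on {2:h}
piece 4:m — minimal
minimal pieces: {0:h, 1:j, 4:m}
ways to finish when only these pieces remain (= sum over removing one remaining piece with nothing left below it):
  1 left: {1}→1  {3}→1  {4}→1
  2 left: {1,3}→2  {1,4}→2  {2,3}→1  {3,4}→2
  3 left: {0,2,3}→1  {1,2,3}→3  {1,3,4}→6  {2,3,4}→3
  placing 0:h first → 12 extensions
  placing 1:j first → 4 extensions
  placing 4:m first → 4 extensions
total linear extensions = 20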